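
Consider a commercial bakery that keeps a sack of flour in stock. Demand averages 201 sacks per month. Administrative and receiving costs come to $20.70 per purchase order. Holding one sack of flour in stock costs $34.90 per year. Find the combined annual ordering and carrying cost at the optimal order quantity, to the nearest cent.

Annual demand D = 201 × 12 = 2,412.
The optimal lot size = √(2DS/H) = √(2 × 2,412 × 20.7 / 34.9) ≈ 53.49.
At Q*, ordering cost (D/Q*)S equals holding cost (Q*/2)H, each = √(DSH/2).
Minimum total = √(2DSH) = √(2 × 2,412 × 20.7 × 34.9) ≈ 1866.816.

TC* ≈ $1,866.82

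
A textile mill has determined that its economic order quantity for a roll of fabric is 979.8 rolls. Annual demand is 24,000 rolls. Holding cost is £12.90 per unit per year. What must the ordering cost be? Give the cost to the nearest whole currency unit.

Invert the EOQ relation Q*² = 2DS/H.
From Q* = √(2DS/H): S = Q*²H / (2D) = 979.8² × 12.9 / (2 × 24,000) = 258.0022.

S ≈ £258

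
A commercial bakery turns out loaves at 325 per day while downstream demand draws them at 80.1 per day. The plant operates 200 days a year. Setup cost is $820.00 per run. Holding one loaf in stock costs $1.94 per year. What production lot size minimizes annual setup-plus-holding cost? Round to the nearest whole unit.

Annual demand D = 80.1 × 200 = 16,020.
Production build-up factor (1 − d/p) = 1 − 80.1/325 = 0.7535.
Q* = √(2DS / (H(1 − d/p))) = √(2 × 16,020 × 820 / (1.94 × 0.7535)).
= √(26,272,800 / 1.4619) ≈ 4239.353.

Q* ≈ 4,239 loaves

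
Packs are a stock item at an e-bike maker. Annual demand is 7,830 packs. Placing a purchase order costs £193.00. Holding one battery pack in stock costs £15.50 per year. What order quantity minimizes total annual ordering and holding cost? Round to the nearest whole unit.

EOQ = √(2DS / H) = √(2 × 7,830 × 193 / 15.5).
= √(3,022,380 / 15.5) = √194,992.2581 ≈ 441.579.

Q* ≈ 442 packs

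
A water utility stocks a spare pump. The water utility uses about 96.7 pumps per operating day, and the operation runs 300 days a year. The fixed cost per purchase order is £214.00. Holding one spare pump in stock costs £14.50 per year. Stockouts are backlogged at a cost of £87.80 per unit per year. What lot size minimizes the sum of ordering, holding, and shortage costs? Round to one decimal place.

Annual demand D = 96.7 × 300 = 29,010.
With planned backorders, Q* = √(2DS/H) · √((H+B)/B).
√(2DS/H) = √(2 × 29,010 × 214 / 14.5) = 925.362.
√((H+B)/B) = √((14.5+87.8)/87.8) = 1.0794.
Q* ≈ 998.855.

Q* ≈ 998.9 pumps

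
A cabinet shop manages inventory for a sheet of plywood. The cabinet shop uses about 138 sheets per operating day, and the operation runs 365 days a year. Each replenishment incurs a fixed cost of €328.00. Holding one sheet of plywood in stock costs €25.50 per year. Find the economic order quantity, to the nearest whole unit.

Q* ≈ 1,138 sheets

Annual demand D = 138 × 365 = 50,370.
EOQ = √(2DS / H) = √(2 × 50,370 × 328 / 25.5).
= √(33,042,720 / 25.5) = √1,295,792.9412 ≈ 1138.329.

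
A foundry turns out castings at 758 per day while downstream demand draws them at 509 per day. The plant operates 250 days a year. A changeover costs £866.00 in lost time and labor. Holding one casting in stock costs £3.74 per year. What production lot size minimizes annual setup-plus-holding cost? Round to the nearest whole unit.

Annual demand D = 509 × 250 = 127,250.
Production build-up factor (1 − d/p) = 1 − 509/758 = 0.3285.
Q* = √(2DS / (H(1 − d/p))) = √(2 × 127,250 × 866 / (3.74 × 0.3285)).
= √(220,397,000 / 1.2286) ≈ 13393.743.

Q* ≈ 13,394 castings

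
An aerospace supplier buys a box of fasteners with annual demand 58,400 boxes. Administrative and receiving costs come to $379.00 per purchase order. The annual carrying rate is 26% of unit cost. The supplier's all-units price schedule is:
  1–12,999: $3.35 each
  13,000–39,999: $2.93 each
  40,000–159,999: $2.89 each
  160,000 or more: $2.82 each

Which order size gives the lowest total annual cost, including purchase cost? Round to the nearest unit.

Holding cost per unit per year at price C is H = 0.26·C.
For each price level, check whether its EOQ is feasible; otherwise the best quantity at that price is the breakpoint.
EOQ at $3.35 = 7129.1 (feasible in tier 1): TC = 58,400×$3.35 + (58,400/7129.1)×379 + (7129.1/2)×0.26×$3.35 = $201,849.41.
EOQ at $2.93 = 7622.9 < 13000, so use break Q=13000: TC = 58,400×$2.93 + (58,400/13000.0)×379 + (13000.0/2)×0.26×$2.93 = $177,766.28.
EOQ at $2.89 = 7675.5 < 40000, so use break Q=40000: TC = 58,400×$2.89 + (58,400/40000.0)×379 + (40000.0/2)×0.26×$2.89 = $184,357.34.
EOQ at $2.82 = 7770.2 < 160000, so use break Q=160000: TC = 58,400×$2.82 + (58,400/160000.0)×379 + (160000.0/2)×0.26×$2.82 = $223,482.33.
Lowest total cost is $177,766.28 at Q = 13000.0.

Q* ≈ 13,000 boxes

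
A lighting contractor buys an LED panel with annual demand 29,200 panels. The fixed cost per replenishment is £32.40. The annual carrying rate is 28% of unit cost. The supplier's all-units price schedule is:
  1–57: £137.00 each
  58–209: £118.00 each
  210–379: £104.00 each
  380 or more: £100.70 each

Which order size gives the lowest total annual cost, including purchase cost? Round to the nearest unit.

Q* ≈ 380 panels

Holding cost per unit per year at price C is H = 0.28·C.
For each price level, check whether its EOQ is feasible; otherwise the best quantity at that price is the breakpoint.
Tier 1 (£137.00): EOQ = 222.1 exceeds tier's upper bound 57, so this tier is dominated.
Tier 2 (£118.00): EOQ = 239.3 exceeds tier's upper bound 209, so this tier is dominated.
EOQ at £104.00 = 254.9 (feasible in tier 3): TC = 29,200×£104.00 + (29,200/254.9)×32.4 + (254.9/2)×0.28×£104.00 = £3,044,222.92.
EOQ at £100.70 = 259.1 < 380, so use break Q=380: TC = 29,200×£100.70 + (29,200/380.0)×32.4 + (380.0/2)×0.28×£100.70 = £2,948,286.92.
Lowest total cost is £2,948,286.92 at Q = 380.0.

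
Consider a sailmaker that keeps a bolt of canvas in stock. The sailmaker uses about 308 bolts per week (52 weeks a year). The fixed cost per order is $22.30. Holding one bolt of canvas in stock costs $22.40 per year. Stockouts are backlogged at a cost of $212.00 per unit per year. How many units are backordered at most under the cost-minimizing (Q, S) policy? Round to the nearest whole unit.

S* ≈ 18 bolts

Annual demand D = 308 × 52 = 16,016.
With planned backorders, Q* = √(2DS/H) · √((H+B)/B).
√(2DS/H) = √(2 × 16,016 × 22.3 / 22.4) = 178.575.
√((H+B)/B) = √((22.4+212)/212) = 1.0515.
Q* ≈ 187.772.
S* = Q* · H/(H+B) = 187.772 × 22.4/234.4 ≈ 17.944.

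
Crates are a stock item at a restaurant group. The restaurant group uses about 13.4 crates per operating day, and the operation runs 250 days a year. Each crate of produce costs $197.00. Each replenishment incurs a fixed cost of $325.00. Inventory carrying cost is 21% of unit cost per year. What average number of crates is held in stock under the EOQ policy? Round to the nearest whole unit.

Average inventory ≈ 115 crates

Annual demand D = 13.4 × 250 = 3,350.
Holding cost H = 0.21 × $197.00 = $41.3700 per unit per year.
EOQ = √(2DS/H) = √(2 × 3,350 × 325 / 41.37) ≈ 229.42.
Average inventory = Q*/2 ≈ 229.42 / 2 = 114.711.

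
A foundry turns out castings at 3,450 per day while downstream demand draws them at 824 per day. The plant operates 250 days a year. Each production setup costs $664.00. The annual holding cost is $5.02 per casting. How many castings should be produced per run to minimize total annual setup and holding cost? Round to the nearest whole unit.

Annual demand D = 824 × 250 = 206,000.
Production build-up factor (1 − d/p) = 1 − 824/3,450 = 0.7612.
Q* = √(2DS / (H(1 − d/p))) = √(2 × 206,000 × 664 / (5.02 × 0.7612)).
= √(273,568,000 / 3.821) ≈ 8461.415.

Q* ≈ 8,461 castings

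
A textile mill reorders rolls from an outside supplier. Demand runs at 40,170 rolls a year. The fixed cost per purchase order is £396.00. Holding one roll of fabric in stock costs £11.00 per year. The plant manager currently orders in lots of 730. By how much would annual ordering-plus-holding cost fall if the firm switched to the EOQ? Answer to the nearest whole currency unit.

Extra cost ≈ £7,099 per year

EOQ = √(2DS/H) = √(2 × 40,170 × 396 / 11) ≈ 1700.66.
Cost at Q* = (D/Q*)S + (Q*/2)H = √(2DSH) ≈ £18,707.25.
Cost at Q = 730: (40,170/730)×396 + (730/2)×11 = £21,790.85 + £4,015.00 = £25,805.85.
Excess = £25,805.85 − £18,707.25 = £7,098.60.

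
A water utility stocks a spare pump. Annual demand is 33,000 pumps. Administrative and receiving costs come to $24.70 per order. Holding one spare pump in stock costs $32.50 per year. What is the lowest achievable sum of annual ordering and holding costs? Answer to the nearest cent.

TC* ≈ $7,278.84

Q* = √(2DS/H) = √(2 × 33,000 × 24.7 / 32.5) ≈ 223.96.
At the optimum the two cost components are equal, so total cost = 2·(Q*/2)H = Q*·H.
Minimum total = √(2DSH) = √(2 × 33,000 × 24.7 × 32.5) ≈ 7278.839.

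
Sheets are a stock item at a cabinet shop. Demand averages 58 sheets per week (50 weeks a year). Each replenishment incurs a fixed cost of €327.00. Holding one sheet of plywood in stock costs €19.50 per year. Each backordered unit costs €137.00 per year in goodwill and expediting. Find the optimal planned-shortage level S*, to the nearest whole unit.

S* ≈ 42 sheets

Annual demand D = 58 × 50 = 2,900.
With planned backorders, Q* = √(2DS/H) · √((H+B)/B).
√(2DS/H) = √(2 × 2,900 × 327 / 19.5) = 311.868.
√((H+B)/B) = √((19.5+137)/137) = 1.0688.
Q* ≈ 333.325.
S* = Q* · H/(H+B) = 333.325 × 19.5/156.5 ≈ 41.532.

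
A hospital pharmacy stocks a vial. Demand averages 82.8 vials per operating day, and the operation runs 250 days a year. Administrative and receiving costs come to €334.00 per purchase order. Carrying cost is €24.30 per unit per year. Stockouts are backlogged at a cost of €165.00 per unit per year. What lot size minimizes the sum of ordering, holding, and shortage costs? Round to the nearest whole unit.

Annual demand D = 82.8 × 250 = 20,700.
With planned backorders, Q* = √(2DS/H) · √((H+B)/B).
√(2DS/H) = √(2 × 20,700 × 334 / 24.3) = 754.345.
√((H+B)/B) = √((24.3+165)/165) = 1.0711.
Q* ≈ 807.986.

Q* ≈ 808 vials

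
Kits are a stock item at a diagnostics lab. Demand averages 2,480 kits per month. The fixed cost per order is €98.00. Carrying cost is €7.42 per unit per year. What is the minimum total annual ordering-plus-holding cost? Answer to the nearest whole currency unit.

Annual demand D = 2,480 × 12 = 29,760.
The optimal lot size = √(2DS/H) = √(2 × 29,760 × 98 / 7.42) ≈ 886.63.
At Q*, ordering cost (D/Q*)S equals holding cost (Q*/2)H, each = √(DSH/2).
Minimum total = √(2DSH) = √(2 × 29,760 × 98 × 7.42) ≈ 6578.796.

TC* ≈ €6,579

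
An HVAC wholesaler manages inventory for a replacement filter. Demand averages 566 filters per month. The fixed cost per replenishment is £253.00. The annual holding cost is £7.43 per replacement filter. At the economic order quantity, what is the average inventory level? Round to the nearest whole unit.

Annual demand D = 566 × 12 = 6,792.
Q* = √(2DS/H) = √(2 × 6,792 × 253 / 7.43) ≈ 680.11.
Average inventory = Q*/2 ≈ 680.11 / 2 = 340.055.

Average inventory ≈ 340 filters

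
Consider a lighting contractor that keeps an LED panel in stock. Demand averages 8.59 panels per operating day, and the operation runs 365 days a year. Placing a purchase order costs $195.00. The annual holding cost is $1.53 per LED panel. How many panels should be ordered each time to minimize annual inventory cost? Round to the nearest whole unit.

Q* ≈ 894 panels

Annual demand D = 8.59 × 365 = 3,135.35.
EOQ = √(2DS / H) = √(2 × 3,135.35 × 195 / 1.53).
= √(1,222,786.5 / 1.53) = √799,206.8627 ≈ 893.984.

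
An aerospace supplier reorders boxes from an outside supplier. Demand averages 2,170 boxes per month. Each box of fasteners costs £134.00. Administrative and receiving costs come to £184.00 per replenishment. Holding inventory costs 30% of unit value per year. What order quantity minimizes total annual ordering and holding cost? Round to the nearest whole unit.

Q* ≈ 488 boxes

Annual demand D = 2,170 × 12 = 26,040.
Holding cost H = 0.30 × £134.00 = £40.2000 per unit per year.
EOQ = √(2DS / H) = √(2 × 26,040 × 184 / 40.2).
= √(9,582,720 / 40.2) = √238,376.1194 ≈ 488.238.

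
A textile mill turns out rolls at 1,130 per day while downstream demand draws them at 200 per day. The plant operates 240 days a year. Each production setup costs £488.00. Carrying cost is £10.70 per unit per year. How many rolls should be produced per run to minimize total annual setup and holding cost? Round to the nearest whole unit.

Annual demand D = 200 × 240 = 48,000.
Production build-up factor (1 − d/p) = 1 − 200/1,130 = 0.8230.
Q* = √(2DS / (H(1 − d/p))) = √(2 × 48,000 × 488 / (10.7 × 0.8230)).
= √(46,848,000 / 8.8062) ≈ 2306.489.

Q* ≈ 2,306 rolls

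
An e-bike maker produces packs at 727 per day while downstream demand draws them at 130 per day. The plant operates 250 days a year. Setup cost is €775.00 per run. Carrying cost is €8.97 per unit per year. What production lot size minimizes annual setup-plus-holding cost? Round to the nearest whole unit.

Annual demand D = 130 × 250 = 32,500.
Production build-up factor (1 − d/p) = 1 − 130/727 = 0.8212.
Q* = √(2DS / (H(1 − d/p))) = √(2 × 32,500 × 775 / (8.97 × 0.8212)).
= √(50,375,000 / 7.366) ≈ 2615.118.

Q* ≈ 2,615 packs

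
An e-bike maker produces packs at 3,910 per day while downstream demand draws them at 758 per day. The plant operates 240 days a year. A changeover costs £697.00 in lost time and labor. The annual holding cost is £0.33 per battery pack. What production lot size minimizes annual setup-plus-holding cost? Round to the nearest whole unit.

Q* ≈ 30,875 packs

Annual demand D = 758 × 240 = 181,920.
Production build-up factor (1 − d/p) = 1 − 758/3,910 = 0.8061.
Q* = √(2DS / (H(1 − d/p))) = √(2 × 181,920 × 697 / (0.33 × 0.8061)).
= √(253,596,480 / 0.266) ≈ 30875.210.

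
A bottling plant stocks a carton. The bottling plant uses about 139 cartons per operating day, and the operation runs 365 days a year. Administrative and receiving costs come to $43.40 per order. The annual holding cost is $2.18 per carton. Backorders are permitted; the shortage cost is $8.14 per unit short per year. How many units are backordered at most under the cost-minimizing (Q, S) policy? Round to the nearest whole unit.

Annual demand D = 139 × 365 = 50,735.
With planned backorders, Q* = √(2DS/H) · √((H+B)/B).
√(2DS/H) = √(2 × 50,735 × 43.4 / 2.18) = 1421.299.
√((H+B)/B) = √((2.18+8.14)/8.14) = 1.1260.
Q* ≈ 1600.343.
S* = Q* · H/(H+B) = 1600.343 × 2.18/10.32 ≈ 338.057.

S* ≈ 338 cartons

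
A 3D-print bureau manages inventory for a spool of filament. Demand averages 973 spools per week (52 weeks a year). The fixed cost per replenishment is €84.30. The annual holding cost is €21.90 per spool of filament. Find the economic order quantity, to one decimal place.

Q* ≈ 624.1 spools

Annual demand D = 973 × 52 = 50,596.
EOQ = √(2DS / H) = √(2 × 50,596 × 84.3 / 21.9).
= √(8,530,485.6 / 21.9) = √389,519.8904 ≈ 624.115.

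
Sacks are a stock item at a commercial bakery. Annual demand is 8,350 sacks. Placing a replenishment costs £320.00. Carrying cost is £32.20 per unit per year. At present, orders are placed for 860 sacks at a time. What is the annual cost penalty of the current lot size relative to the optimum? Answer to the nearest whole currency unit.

Extra cost ≈ £3,835 per year

EOQ = √(2DS/H) = √(2 × 8,350 × 320 / 32.2) ≈ 407.39.
Cost at Q* = (D/Q*)S + (Q*/2)H = √(2DSH) ≈ £13,117.80.
Cost at Q = 860: (8,350/860)×320 + (860/2)×32.2 = £3,106.98 + £13,846.00 = £16,952.98.
Excess = £16,952.98 − £13,117.80 = £3,835.17.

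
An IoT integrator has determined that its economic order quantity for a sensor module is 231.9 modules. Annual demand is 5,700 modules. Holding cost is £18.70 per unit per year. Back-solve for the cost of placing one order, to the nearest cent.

The basic EOQ model gives Q* = √(2DS/H); rearrange for the unknown.
From Q* = √(2DS/H): S = Q*²H / (2D) = 231.9² × 18.7 / (2 × 5,700) = 88.2141.

S ≈ £88.21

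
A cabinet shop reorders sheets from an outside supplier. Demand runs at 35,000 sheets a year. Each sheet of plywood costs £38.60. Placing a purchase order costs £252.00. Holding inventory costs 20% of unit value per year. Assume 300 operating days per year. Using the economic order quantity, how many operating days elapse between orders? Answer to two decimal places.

T ≈ 12.96 days

Holding cost H = 0.20 × £38.60 = £7.7200 per unit per year.
The optimal lot size = √(2DS/H) = √(2 × 35,000 × 252 / 7.72) ≈ 1511.61.
Cycle time = Q*/D × 300 = 1511.61 / 35,000 × 300 ≈ 12.957 days.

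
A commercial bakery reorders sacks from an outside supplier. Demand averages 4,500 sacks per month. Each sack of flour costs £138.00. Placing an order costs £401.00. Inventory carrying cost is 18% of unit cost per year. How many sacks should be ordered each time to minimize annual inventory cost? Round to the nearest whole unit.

Annual demand D = 4,500 × 12 = 54,000.
Holding cost H = 0.18 × £138.00 = £24.8400 per unit per year.
EOQ = √(2DS / H) = √(2 × 54,000 × 401 / 24.84).
= √(43,308,000 / 24.84) = √1,743,478.2609 ≈ 1320.408.

Q* ≈ 1,320 sacks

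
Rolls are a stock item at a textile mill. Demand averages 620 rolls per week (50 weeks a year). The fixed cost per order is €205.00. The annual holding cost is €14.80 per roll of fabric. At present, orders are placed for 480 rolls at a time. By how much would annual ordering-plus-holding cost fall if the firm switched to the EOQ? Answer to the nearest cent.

Extra cost ≈ €3,076.34 per year

Annual demand D = 620 × 50 = 31,000.
EOQ = √(2DS/H) = √(2 × 31,000 × 205 / 14.8) ≈ 926.71.
Cost at Q* = (D/Q*)S + (Q*/2)H = √(2DSH) ≈ €13,715.25.
Cost at Q = 480: (31,000/480)×205 + (480/2)×14.8 = €13,239.58 + €3,552.00 = €16,791.58.
Excess = €16,791.58 − €13,715.25 = €3,076.34.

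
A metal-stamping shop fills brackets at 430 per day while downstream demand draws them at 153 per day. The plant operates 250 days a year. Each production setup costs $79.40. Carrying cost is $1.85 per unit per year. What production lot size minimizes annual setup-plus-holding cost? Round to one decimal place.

Q* ≈ 2,257.6 brackets

Annual demand D = 153 × 250 = 38,250.
Production build-up factor (1 − d/p) = 1 − 153/430 = 0.6442.
Q* = √(2DS / (H(1 − d/p))) = √(2 × 38,250 × 79.4 / (1.85 × 0.6442)).
= √(6,074,100 / 1.1917) ≈ 2257.613.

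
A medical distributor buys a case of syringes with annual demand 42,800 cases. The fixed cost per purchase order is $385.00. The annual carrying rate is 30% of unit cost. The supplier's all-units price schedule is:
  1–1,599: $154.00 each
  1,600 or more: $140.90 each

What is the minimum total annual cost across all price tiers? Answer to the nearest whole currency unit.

TC* ≈ $6,074,635

Holding cost per unit per year at price C is H = 0.30·C.
For each price level, check whether its EOQ is feasible; otherwise the best quantity at that price is the breakpoint.
EOQ at $154.00 = 844.6 (feasible in tier 1): TC = 42,800×$154.00 + (42,800/844.6)×385 + (844.6/2)×0.30×$154.00 = $6,630,220.09.
EOQ at $140.90 = 883.0 < 1600, so use break Q=1600: TC = 42,800×$140.90 + (42,800/1600.0)×385 + (1600.0/2)×0.30×$140.90 = $6,074,634.75.
Lowest total cost among the candidates is at Q = 1600.0.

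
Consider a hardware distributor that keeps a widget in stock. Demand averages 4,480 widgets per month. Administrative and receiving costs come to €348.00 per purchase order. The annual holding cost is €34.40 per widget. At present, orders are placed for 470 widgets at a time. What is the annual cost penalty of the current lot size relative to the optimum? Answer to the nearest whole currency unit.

Extra cost ≈ €12,012 per year

Annual demand D = 4,480 × 12 = 53,760.
EOQ = √(2DS/H) = √(2 × 53,760 × 348 / 34.4) ≈ 1042.93.
Cost at Q* = (D/Q*)S + (Q*/2)H = √(2DSH) ≈ €35,876.78.
Cost at Q = 470: (53,760/470)×348 + (470/2)×34.4 = €39,805.28 + €8,084.00 = €47,889.28.
Excess = €47,889.28 − €35,876.78 = €12,012.50.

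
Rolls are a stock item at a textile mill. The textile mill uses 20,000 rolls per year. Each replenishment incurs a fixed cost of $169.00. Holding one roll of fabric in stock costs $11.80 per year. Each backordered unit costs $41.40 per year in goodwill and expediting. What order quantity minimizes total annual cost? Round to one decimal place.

Q* ≈ 858.0 rolls

With planned backorders, Q* = √(2DS/H) · √((H+B)/B).
√(2DS/H) = √(2 × 20,000 × 169 / 11.8) = 756.889.
√((H+B)/B) = √((11.8+41.4)/41.4) = 1.1336.
Q* ≈ 858.001.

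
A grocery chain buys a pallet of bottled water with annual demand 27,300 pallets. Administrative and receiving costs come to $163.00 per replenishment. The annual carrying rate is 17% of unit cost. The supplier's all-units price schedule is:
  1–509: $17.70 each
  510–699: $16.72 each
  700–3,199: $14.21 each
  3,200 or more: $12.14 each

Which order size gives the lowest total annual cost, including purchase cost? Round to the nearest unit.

Q* ≈ 3,200 pallets

Holding cost per unit per year at price C is H = 0.17·C.
Evaluate total cost at each tier's feasible EOQ or, if the EOQ is below the tier, at the tier's minimum quantity.
Tier 1 ($17.70): EOQ = 1719.8 exceeds tier's upper bound 509, so this tier is dominated.
Tier 2 ($16.72): EOQ = 1769.5 exceeds tier's upper bound 699, so this tier is dominated.
EOQ at $14.21 = 1919.4 (feasible in tier 3): TC = 27,300×$14.21 + (27,300/1919.4)×163 + (1919.4/2)×0.17×$14.21 = $392,569.73.
EOQ at $12.14 = 2076.6 < 3200, so use break Q=3200: TC = 27,300×$12.14 + (27,300/3200.0)×163 + (3200.0/2)×0.17×$12.14 = $336,114.67.
Lowest total cost is $336,114.67 at Q = 3200.0.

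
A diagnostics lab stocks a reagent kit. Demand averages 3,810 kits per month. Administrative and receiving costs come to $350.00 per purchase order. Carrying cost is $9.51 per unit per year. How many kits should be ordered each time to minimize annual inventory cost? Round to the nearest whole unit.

Q* ≈ 1,834 kits

Annual demand D = 3,810 × 12 = 45,720.
EOQ = √(2DS / H) = √(2 × 45,720 × 350 / 9.51).
= √(32,004,000 / 9.51) = √3,365,299.6845 ≈ 1834.475.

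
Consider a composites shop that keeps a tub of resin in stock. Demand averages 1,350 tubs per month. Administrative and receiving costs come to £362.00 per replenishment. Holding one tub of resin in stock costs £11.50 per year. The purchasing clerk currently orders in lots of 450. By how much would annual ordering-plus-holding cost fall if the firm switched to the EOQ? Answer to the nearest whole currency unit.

Extra cost ≈ £4,006 per year

Annual demand D = 1,350 × 12 = 16,200.
EOQ = √(2DS/H) = √(2 × 16,200 × 362 / 11.5) ≈ 1009.90.
Cost at Q* = (D/Q*)S + (Q*/2)H = √(2DSH) ≈ £11,613.84.
Cost at Q = 450: (16,200/450)×362 + (450/2)×11.5 = £13,032.00 + £2,587.50 = £15,619.50.
Excess = £15,619.50 − £11,613.84 = £4,005.66.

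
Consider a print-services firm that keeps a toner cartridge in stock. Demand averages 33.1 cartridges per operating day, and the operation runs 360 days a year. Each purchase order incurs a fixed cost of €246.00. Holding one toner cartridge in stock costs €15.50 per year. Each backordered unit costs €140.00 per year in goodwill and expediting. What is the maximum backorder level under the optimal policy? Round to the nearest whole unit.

S* ≈ 65 cartridges

Annual demand D = 33.1 × 360 = 11,916.
With planned backorders, Q* = √(2DS/H) · √((H+B)/B).
√(2DS/H) = √(2 × 11,916 × 246 / 15.5) = 615.010.
√((H+B)/B) = √((15.5+140)/140) = 1.0539.
Q* ≈ 648.161.
S* = Q* · H/(H+B) = 648.161 × 15.5/155.5 ≈ 64.608.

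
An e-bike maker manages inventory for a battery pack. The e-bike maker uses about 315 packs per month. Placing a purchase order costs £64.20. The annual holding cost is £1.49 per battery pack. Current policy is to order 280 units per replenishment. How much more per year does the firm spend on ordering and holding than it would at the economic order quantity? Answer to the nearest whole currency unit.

Extra cost ≈ £225 per year

Annual demand D = 315 × 12 = 3,780.
EOQ = √(2DS/H) = √(2 × 3,780 × 64.2 / 1.49) ≈ 570.74.
Cost at Q* = (D/Q*)S + (Q*/2)H = √(2DSH) ≈ £850.40.
Cost at Q = 280: (3,780/280)×64.2 + (280/2)×1.49 = £866.70 + £208.60 = £1,075.30.
Excess = £1,075.30 − £850.40 = £224.90.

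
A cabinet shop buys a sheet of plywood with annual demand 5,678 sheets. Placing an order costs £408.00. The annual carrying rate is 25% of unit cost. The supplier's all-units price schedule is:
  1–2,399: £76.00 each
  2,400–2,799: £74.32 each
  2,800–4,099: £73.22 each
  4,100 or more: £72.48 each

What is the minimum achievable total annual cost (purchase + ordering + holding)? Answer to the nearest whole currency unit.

Holding cost per unit per year at price C is H = 0.25·C.
For each price level, check whether its EOQ is feasible; otherwise the best quantity at that price is the breakpoint.
EOQ at £76.00 = 493.8 (feasible in tier 1): TC = 5,678×£76.00 + (5,678/493.8)×408 + (493.8/2)×0.25×£76.00 = £440,910.52.
EOQ at £74.32 = 499.4 < 2400, so use break Q=2400: TC = 5,678×£74.32 + (5,678/2400.0)×408 + (2400.0/2)×0.25×£74.32 = £445,250.22.
EOQ at £73.22 = 503.1 < 2800, so use break Q=2800: TC = 5,678×£73.22 + (5,678/2800.0)×408 + (2800.0/2)×0.25×£73.22 = £442,197.53.
EOQ at £72.48 = 505.7 < 4100, so use break Q=4100: TC = 5,678×£72.48 + (5,678/4100.0)×408 + (4100.0/2)×0.25×£72.48 = £449,252.47.
Lowest total cost among the candidates is at Q = 493.8.

TC* ≈ £440,911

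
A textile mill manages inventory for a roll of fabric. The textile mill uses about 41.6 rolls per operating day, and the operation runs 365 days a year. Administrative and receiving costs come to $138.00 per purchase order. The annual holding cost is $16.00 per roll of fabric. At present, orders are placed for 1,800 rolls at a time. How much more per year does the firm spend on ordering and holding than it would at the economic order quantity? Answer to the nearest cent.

Annual demand D = 41.6 × 365 = 15,184.
EOQ = √(2DS/H) = √(2 × 15,184 × 138 / 16) ≈ 511.79.
Cost at Q* = (D/Q*)S + (Q*/2)H = √(2DSH) ≈ $8,188.56.
Cost at Q = 1,800: (15,184/1,800)×138 + (1,800/2)×16 = $1,164.11 + $14,400.00 = $15,564.11.
Excess = $15,564.11 − $8,188.56 = $7,375.54.

Extra cost ≈ $7,375.54 per year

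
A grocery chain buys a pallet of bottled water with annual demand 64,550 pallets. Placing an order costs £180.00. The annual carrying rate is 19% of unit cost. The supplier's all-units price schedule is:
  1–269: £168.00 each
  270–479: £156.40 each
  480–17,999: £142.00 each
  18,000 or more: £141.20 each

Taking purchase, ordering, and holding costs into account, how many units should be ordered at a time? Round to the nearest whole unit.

Holding cost per unit per year at price C is H = 0.19·C.
Evaluate total cost at each tier's feasible EOQ or, if the EOQ is below the tier, at the tier's minimum quantity.
Tier 1 (£168.00): EOQ = 853.2 exceeds tier's upper bound 269, so this tier is dominated.
Tier 2 (£156.40): EOQ = 884.3 exceeds tier's upper bound 479, so this tier is dominated.
EOQ at £142.00 = 928.1 (feasible in tier 3): TC = 64,550×£142.00 + (64,550/928.1)×180 + (928.1/2)×0.19×£142.00 = £9,191,139.19.
EOQ at £141.20 = 930.7 < 18000, so use break Q=18000: TC = 64,550×£141.20 + (64,550/18000.0)×180 + (18000.0/2)×0.19×£141.20 = £9,356,557.50.
Lowest total cost is £9,191,139.19 at Q = 928.1.

Q* ≈ 928 pallets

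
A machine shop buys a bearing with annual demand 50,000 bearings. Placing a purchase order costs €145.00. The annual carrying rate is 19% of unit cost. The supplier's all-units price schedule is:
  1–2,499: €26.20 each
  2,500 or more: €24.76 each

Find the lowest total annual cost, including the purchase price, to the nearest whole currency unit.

TC* ≈ €1,246,780

Holding cost per unit per year at price C is H = 0.19·C.
Candidates are each tier's EOQ (if it falls in that tier) and each price-break quantity.
EOQ at €26.20 = 1706.7 (feasible in tier 1): TC = 50,000×€26.20 + (50,000/1706.7)×145 + (1706.7/2)×0.19×€26.20 = €1,318,495.94.
EOQ at €24.76 = 1755.6 < 2500, so use break Q=2500: TC = 50,000×€24.76 + (50,000/2500.0)×145 + (2500.0/2)×0.19×€24.76 = €1,246,780.50.
Lowest total cost among the candidates is at Q = 2500.0.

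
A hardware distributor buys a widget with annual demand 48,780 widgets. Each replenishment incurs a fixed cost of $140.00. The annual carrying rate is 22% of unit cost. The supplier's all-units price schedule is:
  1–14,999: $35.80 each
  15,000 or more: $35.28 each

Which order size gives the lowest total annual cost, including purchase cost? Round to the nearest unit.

Q* ≈ 1,317 widgets

Holding cost per unit per year at price C is H = 0.22·C.
For each price level, check whether its EOQ is feasible; otherwise the best quantity at that price is the breakpoint.
EOQ at $35.80 = 1316.9 (feasible in tier 1): TC = 48,780×$35.80 + (48,780/1316.9)×140 + (1316.9/2)×0.22×$35.80 = $1,756,695.77.
EOQ at $35.28 = 1326.6 < 15000, so use break Q=15000: TC = 48,780×$35.28 + (48,780/15000.0)×140 + (15000.0/2)×0.22×$35.28 = $1,779,625.68.
Lowest total cost is $1,756,695.77 at Q = 1316.9.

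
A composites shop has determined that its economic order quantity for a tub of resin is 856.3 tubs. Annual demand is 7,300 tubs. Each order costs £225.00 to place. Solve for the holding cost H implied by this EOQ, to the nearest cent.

The basic EOQ model gives Q* = √(2DS/H); rearrange for the unknown.
From Q* = √(2DS/H): H = 2DS / Q*² = 2 × 7,300 × 225 / 856.3² = 4.4801.

H ≈ £4.48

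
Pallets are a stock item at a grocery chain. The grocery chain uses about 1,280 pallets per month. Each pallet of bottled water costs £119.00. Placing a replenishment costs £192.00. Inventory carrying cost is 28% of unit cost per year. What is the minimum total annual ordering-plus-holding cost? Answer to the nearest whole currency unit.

TC* ≈ £14,019

Annual demand D = 1,280 × 12 = 15,360.
Holding cost H = 0.28 × £119.00 = £33.3200 per unit per year.
The optimal lot size = √(2DS/H) = √(2 × 15,360 × 192 / 33.32) ≈ 420.74.
At the optimum the two cost components are equal, so total cost = 2·(Q*/2)H = Q*·H.
Minimum total = √(2DSH) = √(2 × 15,360 × 192 × 33.32) ≈ 14018.893.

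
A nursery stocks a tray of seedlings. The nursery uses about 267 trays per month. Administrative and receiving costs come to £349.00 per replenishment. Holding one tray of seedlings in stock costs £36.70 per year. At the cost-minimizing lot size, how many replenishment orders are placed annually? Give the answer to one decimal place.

Annual demand D = 267 × 12 = 3,204.
Q* = √(2DS/H) = √(2 × 3,204 × 349 / 36.7) ≈ 246.85.
Orders per year = D / Q* = 3,204 / 246.85 ≈ 12.979.

N ≈ 13.0 orders per year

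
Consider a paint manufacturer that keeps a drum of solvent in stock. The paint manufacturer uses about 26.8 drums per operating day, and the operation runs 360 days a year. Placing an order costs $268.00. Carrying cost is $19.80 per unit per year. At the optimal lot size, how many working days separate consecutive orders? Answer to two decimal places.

T ≈ 19.07 days

Annual demand D = 26.8 × 360 = 9,648.
The optimal lot size = √(2DS/H) = √(2 × 9,648 × 268 / 19.8) ≈ 511.06.
Cycle time = Q*/D × 360 = 511.06 / 9,648 × 360 ≈ 19.069 days.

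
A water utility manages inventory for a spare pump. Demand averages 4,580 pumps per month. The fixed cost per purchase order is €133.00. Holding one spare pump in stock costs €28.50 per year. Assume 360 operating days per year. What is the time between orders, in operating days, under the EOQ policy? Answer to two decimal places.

Annual demand D = 4,580 × 12 = 54,960.
Q* = √(2DS/H) = √(2 × 54,960 × 133 / 28.5) ≈ 716.21.
Cycle time = Q*/D × 360 = 716.21 / 54,960 × 360 ≈ 4.691 days.

T ≈ 4.69 days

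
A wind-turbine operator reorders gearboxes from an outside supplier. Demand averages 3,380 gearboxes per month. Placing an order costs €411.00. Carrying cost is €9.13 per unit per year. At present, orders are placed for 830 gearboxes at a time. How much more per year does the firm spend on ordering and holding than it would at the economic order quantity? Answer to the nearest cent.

Annual demand D = 3,380 × 12 = 40,560.
EOQ = √(2DS/H) = √(2 × 40,560 × 411 / 9.13) ≈ 1910.95.
Cost at Q* = (D/Q*)S + (Q*/2)H = √(2DSH) ≈ €17,446.98.
Cost at Q = 830: (40,560/830)×411 + (830/2)×9.13 = €20,084.53 + €3,788.95 = €23,873.48.
Excess = €23,873.48 − €17,446.98 = €6,426.50.

Extra cost ≈ €6,426.50 per year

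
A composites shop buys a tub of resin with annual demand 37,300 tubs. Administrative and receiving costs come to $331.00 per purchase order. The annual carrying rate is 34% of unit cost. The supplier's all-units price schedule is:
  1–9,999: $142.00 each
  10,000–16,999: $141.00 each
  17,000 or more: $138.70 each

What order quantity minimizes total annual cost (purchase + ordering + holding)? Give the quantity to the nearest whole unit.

Holding cost per unit per year at price C is H = 0.34·C.
Evaluate total cost at each tier's feasible EOQ or, if the EOQ is below the tier, at the tier's minimum quantity.
EOQ at $142.00 = 715.2 (feasible in tier 1): TC = 37,300×$142.00 + (37,300/715.2)×331 + (715.2/2)×0.34×$142.00 = $5,331,127.65.
EOQ at $141.00 = 717.7 < 10000, so use break Q=10000: TC = 37,300×$141.00 + (37,300/10000.0)×331 + (10000.0/2)×0.34×$141.00 = $5,500,234.63.
EOQ at $138.70 = 723.6 < 17000, so use break Q=17000: TC = 37,300×$138.70 + (37,300/17000.0)×331 + (17000.0/2)×0.34×$138.70 = $5,575,079.25.
Lowest total cost is $5,331,127.65 at Q = 715.2.

Q* ≈ 715 tubs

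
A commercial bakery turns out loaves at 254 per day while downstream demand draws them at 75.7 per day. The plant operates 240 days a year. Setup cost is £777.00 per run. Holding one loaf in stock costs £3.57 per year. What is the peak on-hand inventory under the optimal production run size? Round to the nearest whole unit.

I_max ≈ 2,356 loaves

Annual demand D = 75.7 × 240 = 18,168.
Production build-up factor (1 − d/p) = 1 − 75.7/254 = 0.7020.
Q* = √(2DS / (H(1 − d/p))) = √(2 × 18,168 × 777 / (3.57 × 0.7020)).
= √(28,233,072 / 2.506) ≈ 3356.496.
Maximum inventory = Q*(1 − d/p) = 3356.496 × 0.7020 ≈ 2356.155.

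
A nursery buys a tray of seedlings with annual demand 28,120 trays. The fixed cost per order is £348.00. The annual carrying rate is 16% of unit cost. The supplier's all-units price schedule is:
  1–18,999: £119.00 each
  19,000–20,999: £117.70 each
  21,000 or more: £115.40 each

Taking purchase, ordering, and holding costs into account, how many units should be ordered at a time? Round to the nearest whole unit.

Q* ≈ 1,014 trays

Holding cost per unit per year at price C is H = 0.16·C.
Evaluate total cost at each tier's feasible EOQ or, if the EOQ is below the tier, at the tier's minimum quantity.
EOQ at £119.00 = 1013.9 (feasible in tier 1): TC = 28,120×£119.00 + (28,120/1013.9)×348 + (1013.9/2)×0.16×£119.00 = £3,365,583.93.
EOQ at £117.70 = 1019.4 < 19000, so use break Q=19000: TC = 28,120×£117.70 + (28,120/19000.0)×348 + (19000.0/2)×0.16×£117.70 = £3,489,143.04.
EOQ at £115.40 = 1029.6 < 21000, so use break Q=21000: TC = 28,120×£115.40 + (28,120/21000.0)×348 + (21000.0/2)×0.16×£115.40 = £3,439,385.99.
Lowest total cost is £3,365,583.93 at Q = 1013.9.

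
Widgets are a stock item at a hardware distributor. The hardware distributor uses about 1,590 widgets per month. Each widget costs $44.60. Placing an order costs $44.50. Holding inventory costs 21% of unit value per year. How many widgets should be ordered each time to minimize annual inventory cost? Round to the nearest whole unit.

Annual demand D = 1,590 × 12 = 19,080.
Holding cost H = 0.21 × $44.60 = $9.3660 per unit per year.
EOQ = √(2DS / H) = √(2 × 19,080 × 44.5 / 9.366).
= √(1,698,120 / 9.366) = √181,306.8546 ≈ 425.801.

Q* ≈ 426 widgets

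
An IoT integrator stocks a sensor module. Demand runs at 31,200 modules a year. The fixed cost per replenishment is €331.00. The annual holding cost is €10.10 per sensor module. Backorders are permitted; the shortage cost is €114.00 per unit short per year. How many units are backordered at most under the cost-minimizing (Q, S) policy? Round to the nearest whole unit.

With planned backorders, Q* = √(2DS/H) · √((H+B)/B).
√(2DS/H) = √(2 × 31,200 × 331 / 10.1) = 1430.032.
√((H+B)/B) = √((10.1+114)/114) = 1.0434.
Q* ≈ 1492.035.
S* = Q* · H/(H+B) = 1492.035 × 10.1/124.1 ≈ 121.431.

S* ≈ 121 modules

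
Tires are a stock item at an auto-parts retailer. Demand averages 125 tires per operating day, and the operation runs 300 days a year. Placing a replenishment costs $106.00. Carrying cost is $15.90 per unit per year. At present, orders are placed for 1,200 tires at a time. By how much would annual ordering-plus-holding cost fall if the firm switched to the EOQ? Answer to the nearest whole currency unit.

Extra cost ≈ $1,610 per year

Annual demand D = 125 × 300 = 37,500.
EOQ = √(2DS/H) = √(2 × 37,500 × 106 / 15.9) ≈ 707.11.
Cost at Q* = (D/Q*)S + (Q*/2)H = √(2DSH) ≈ $11,243.00.
Cost at Q = 1,200: (37,500/1,200)×106 + (1,200/2)×15.9 = $3,312.50 + $9,540.00 = $12,852.50.
Excess = $12,852.50 − $11,243.00 = $1,609.50.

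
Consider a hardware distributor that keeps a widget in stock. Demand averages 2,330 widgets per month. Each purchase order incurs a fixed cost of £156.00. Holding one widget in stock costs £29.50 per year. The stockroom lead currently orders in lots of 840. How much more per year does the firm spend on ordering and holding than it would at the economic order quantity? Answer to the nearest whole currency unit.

Annual demand D = 2,330 × 12 = 27,960.
EOQ = √(2DS/H) = √(2 × 27,960 × 156 / 29.5) ≈ 543.79.
Cost at Q* = (D/Q*)S + (Q*/2)H = √(2DSH) ≈ £16,041.94.
Cost at Q = 840: (27,960/840)×156 + (840/2)×29.5 = £5,192.57 + £12,390.00 = £17,582.57.
Excess = £17,582.57 − £16,041.94 = £1,540.63.

Extra cost ≈ £1,541 per year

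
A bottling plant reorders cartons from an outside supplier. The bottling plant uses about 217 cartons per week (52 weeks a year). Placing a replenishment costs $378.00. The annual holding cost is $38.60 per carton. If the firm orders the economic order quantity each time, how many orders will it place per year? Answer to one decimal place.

N ≈ 24.0 orders per year

Annual demand D = 217 × 52 = 11,284.
The optimal lot size = √(2DS/H) = √(2 × 11,284 × 378 / 38.6) ≈ 470.11.
Orders per year = D / Q* = 11,284 / 470.11 ≈ 24.003.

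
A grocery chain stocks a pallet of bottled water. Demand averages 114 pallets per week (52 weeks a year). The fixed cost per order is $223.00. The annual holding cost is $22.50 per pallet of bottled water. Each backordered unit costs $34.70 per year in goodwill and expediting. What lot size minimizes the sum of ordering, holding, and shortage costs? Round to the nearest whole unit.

Q* ≈ 440 pallets

Annual demand D = 114 × 52 = 5,928.
With planned backorders, Q* = √(2DS/H) · √((H+B)/B).
√(2DS/H) = √(2 × 5,928 × 223 / 22.5) = 342.792.
√((H+B)/B) = √((22.5+34.7)/34.7) = 1.2839.
Q* ≈ 440.112.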